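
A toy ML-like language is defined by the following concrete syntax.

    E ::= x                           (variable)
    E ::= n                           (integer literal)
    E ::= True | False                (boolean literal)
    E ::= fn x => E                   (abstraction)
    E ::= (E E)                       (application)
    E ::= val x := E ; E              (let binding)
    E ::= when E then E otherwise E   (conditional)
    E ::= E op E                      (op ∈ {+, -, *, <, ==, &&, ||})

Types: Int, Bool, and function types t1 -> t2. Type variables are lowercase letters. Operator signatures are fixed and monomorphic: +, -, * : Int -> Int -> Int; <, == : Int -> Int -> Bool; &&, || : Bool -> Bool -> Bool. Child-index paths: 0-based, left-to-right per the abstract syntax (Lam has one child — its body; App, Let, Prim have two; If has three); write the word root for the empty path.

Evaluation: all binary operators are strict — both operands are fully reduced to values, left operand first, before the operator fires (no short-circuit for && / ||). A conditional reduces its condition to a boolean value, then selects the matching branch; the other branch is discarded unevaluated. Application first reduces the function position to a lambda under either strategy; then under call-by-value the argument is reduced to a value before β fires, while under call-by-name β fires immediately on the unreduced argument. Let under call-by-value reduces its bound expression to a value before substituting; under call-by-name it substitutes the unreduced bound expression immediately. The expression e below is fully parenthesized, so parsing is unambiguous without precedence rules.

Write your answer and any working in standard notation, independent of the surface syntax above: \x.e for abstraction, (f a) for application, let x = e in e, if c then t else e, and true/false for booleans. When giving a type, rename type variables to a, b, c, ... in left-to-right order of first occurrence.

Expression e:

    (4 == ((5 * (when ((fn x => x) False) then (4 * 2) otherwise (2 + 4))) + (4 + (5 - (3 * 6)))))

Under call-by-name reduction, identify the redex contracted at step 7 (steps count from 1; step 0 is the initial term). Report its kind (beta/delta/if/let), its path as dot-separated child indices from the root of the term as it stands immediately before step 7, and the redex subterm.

Answer: delta at 1.1 : (4 + -13)

Trace:
step 0: (4 == ((5 * (if ((\x.x) false) then (4 * 2) else (2 + 4))) + (4 + (5 - (3 * 6)))))
step 1: [beta@1.0.1.0] (4 == ((5 * (if false then (4 * 2) else (2 + 4))) + (4 + (5 - (3 * 6)))))
step 2: [if@1.0.1] (4 == ((5 * (2 + 4)) + (4 + (5 - (3 * 6)))))
step 3: [delta@1.0.1] (4 == ((5 * 6) + (4 + (5 - (3 * 6)))))
step 4: [delta@1.0] (4 == (30 + (4 + (5 - (3 * 6)))))
step 5: [delta@1.1.1.1] (4 == (30 + (4 + (5 - 18))))
step 6: [delta@1.1.1] (4 == (30 + (4 + -13)))
step 7: [delta@1.1] (4 == (30 + -9))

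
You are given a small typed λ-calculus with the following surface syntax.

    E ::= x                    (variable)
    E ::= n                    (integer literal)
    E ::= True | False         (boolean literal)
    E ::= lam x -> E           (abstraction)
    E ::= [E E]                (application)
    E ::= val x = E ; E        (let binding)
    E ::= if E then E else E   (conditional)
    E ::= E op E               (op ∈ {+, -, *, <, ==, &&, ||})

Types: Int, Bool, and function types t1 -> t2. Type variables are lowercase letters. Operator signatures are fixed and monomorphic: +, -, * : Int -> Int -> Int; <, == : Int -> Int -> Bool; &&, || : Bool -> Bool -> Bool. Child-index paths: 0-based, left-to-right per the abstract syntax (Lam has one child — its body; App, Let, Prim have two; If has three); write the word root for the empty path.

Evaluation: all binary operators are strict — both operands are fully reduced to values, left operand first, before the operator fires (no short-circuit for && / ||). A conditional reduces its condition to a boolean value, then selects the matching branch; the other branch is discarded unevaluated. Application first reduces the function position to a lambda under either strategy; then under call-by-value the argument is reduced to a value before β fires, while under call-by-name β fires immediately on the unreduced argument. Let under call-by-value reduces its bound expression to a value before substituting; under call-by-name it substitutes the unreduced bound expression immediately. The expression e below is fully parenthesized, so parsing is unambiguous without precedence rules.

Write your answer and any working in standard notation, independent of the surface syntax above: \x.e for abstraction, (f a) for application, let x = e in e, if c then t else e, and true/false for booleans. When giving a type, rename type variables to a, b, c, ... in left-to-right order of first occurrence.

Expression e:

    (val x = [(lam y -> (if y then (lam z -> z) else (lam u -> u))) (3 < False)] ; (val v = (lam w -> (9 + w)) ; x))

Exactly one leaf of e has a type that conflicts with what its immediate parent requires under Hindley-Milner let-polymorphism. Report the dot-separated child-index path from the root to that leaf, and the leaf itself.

Working:
y : a
  unify a ~ Bool
z : b
\z._ : b -> b
u : c
\u._ : c -> c
  unify b -> b ~ c -> c
  unify b ~ c
  unify c ~ c
\y._ : Bool -> c -> c
  unify Int ~ Int
  unify Bool ~ Int
  FAIL: mismatch Bool ~ Int

Answer: 0.1.1 : false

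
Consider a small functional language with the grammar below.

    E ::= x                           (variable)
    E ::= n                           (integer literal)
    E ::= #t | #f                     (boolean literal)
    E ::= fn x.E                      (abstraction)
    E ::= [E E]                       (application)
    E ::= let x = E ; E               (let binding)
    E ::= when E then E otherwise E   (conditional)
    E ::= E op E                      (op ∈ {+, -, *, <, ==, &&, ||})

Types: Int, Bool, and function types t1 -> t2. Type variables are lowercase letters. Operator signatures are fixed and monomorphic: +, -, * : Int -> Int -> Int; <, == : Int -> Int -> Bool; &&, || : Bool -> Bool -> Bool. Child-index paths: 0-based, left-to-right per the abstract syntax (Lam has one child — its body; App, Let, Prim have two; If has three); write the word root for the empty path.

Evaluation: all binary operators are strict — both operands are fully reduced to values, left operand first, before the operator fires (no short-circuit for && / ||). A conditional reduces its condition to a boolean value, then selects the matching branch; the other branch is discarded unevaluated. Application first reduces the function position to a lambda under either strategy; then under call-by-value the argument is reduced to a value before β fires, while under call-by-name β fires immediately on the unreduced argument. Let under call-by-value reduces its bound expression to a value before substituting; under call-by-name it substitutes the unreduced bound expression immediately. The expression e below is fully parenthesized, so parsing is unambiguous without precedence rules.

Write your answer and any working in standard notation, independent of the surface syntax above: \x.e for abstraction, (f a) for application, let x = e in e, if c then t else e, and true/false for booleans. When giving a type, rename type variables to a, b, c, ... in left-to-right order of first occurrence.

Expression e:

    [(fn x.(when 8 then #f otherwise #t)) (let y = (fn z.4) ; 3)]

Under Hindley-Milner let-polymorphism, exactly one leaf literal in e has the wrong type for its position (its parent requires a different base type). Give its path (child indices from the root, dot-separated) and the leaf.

Working:
  unify Int ~ Bool
  FAIL: mismatch Int ~ Bool

Answer: 0.0.0 : 8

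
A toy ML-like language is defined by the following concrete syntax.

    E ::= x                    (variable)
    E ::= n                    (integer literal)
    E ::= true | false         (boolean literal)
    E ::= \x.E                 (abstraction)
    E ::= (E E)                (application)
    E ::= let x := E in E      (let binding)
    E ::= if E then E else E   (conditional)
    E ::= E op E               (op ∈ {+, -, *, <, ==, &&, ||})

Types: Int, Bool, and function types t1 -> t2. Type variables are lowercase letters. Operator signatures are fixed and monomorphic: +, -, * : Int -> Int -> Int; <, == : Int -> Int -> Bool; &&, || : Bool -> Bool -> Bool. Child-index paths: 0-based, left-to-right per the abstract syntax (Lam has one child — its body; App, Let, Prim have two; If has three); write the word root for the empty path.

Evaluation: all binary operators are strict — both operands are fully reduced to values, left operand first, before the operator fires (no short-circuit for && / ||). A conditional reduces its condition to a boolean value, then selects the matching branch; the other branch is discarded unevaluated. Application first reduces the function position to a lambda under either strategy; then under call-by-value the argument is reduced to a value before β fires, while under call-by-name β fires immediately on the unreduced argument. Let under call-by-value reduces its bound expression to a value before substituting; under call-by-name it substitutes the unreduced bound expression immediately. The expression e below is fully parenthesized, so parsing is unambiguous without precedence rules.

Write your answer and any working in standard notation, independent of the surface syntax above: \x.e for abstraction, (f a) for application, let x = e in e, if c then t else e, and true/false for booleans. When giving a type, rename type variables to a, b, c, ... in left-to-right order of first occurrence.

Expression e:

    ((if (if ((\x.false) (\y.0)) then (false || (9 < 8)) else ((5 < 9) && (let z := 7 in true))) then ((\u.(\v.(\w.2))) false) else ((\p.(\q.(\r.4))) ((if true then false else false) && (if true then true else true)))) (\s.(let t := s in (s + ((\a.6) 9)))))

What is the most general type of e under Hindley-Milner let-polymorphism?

Derivation:
\x._ : a -> Bool
\y._ : b -> Int
  unify a -> Bool ~ (b -> Int) -> c
  unify a ~ b -> Int
  unify Bool ~ c
_ _ : Bool
  unify Bool ~ Bool
  unify Bool ~ Bool
  unify Int ~ Int
  unify Int ~ Int
  unify Bool ~ Bool
  unify Int ~ Int
  unify Int ~ Int
  unify Bool ~ Bool
let z : Int
  unify Bool ~ Bool
  unify Bool ~ Bool
  unify Bool ~ Bool
\w._ : f -> Int
\v._ : e -> f -> Int
\u._ : d -> e -> f -> Int
  unify d -> e -> f -> Int ~ Bool -> g
  unify d ~ Bool
  unify e -> f -> Int ~ g
_ _ : e -> f -> Int
\r._ : j -> Int
\q._ : i -> j -> Int
\p._ : h -> i -> j -> Int
  unify Bool ~ Bool
  unify Bool ~ Bool
  unify Bool ~ Bool
  unify Bool ~ Bool
  unify Bool ~ Bool
  unify Bool ~ Bool
  unify h -> i -> j -> Int ~ Bool -> k
  unify h ~ Bool
  unify i -> j -> Int ~ k
_ _ : i -> j -> Int
  unify e -> f -> Int ~ i -> j -> Int
  unify e ~ i
  unify f -> Int ~ j -> Int
  unify f ~ j
  unify Int ~ Int
s : l
let t : l
s : l
  unify l ~ Int
\a._ : m -> Int
  unify m -> Int ~ Int -> n
  unify m ~ Int
  unify Int ~ n
_ _ : Int
  unify Int ~ Int
\s._ : Int -> Int
  unify i -> j -> Int ~ (Int -> Int) -> o
  unify i ~ Int -> Int
  unify j -> Int ~ o
_ _ : j -> Int

Answer: a -> Int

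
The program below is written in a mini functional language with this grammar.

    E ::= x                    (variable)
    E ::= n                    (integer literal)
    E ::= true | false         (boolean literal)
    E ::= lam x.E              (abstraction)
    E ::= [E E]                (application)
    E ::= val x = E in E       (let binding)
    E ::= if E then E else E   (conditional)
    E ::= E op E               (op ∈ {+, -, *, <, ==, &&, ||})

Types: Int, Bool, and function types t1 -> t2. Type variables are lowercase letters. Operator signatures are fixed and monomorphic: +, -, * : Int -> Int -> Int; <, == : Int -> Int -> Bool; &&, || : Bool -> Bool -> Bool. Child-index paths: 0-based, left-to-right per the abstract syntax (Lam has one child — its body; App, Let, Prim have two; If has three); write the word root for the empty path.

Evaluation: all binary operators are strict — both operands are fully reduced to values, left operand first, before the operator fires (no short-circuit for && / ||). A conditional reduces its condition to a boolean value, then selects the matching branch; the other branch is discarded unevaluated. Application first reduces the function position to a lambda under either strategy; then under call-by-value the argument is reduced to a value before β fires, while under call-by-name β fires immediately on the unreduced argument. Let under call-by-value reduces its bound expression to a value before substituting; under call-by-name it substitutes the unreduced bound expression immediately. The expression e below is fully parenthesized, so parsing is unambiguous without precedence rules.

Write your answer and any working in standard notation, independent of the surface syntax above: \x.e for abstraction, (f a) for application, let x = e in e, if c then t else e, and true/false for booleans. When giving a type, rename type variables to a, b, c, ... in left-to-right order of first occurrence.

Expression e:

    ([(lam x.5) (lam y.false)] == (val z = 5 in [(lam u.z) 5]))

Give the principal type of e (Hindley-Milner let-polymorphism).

Answer: Bool

Derivation:
\x._ : a -> Int
\y._ : b -> Bool
  unify a -> Int ~ (b -> Bool) -> c
  unify a ~ b -> Bool
  unify Int ~ c
_ _ : Int
  unify Int ~ Int
let z : Int
z : Int
\u._ : d -> Int
  unify d -> Int ~ Int -> e
  unify d ~ Int
  unify Int ~ e
_ _ : Int
  unify Int ~ Int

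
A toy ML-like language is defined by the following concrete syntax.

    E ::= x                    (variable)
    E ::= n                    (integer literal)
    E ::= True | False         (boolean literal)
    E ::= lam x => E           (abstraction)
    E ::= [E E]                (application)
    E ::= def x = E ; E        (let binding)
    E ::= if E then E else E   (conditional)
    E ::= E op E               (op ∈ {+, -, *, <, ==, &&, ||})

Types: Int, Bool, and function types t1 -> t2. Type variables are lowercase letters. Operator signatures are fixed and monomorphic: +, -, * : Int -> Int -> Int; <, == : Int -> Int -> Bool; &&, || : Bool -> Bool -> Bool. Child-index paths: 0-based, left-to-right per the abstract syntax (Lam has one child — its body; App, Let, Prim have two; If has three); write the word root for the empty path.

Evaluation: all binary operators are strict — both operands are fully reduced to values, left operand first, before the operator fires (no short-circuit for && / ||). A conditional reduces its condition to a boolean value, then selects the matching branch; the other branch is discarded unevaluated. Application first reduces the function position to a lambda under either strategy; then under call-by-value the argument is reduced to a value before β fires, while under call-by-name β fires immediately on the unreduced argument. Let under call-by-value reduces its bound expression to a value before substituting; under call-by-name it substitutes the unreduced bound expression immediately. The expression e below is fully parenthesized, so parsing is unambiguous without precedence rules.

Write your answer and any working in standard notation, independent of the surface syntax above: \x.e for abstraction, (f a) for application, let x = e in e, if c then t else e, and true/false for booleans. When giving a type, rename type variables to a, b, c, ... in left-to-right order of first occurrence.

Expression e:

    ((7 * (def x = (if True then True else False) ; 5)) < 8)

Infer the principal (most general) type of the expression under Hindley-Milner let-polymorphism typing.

Derivation:
  unify Int ~ Int
  unify Bool ~ Bool
  unify Bool ~ Bool
let x : Bool
  unify Int ~ Int
  unify Int ~ Int
  unify Int ~ Int

Answer: Bool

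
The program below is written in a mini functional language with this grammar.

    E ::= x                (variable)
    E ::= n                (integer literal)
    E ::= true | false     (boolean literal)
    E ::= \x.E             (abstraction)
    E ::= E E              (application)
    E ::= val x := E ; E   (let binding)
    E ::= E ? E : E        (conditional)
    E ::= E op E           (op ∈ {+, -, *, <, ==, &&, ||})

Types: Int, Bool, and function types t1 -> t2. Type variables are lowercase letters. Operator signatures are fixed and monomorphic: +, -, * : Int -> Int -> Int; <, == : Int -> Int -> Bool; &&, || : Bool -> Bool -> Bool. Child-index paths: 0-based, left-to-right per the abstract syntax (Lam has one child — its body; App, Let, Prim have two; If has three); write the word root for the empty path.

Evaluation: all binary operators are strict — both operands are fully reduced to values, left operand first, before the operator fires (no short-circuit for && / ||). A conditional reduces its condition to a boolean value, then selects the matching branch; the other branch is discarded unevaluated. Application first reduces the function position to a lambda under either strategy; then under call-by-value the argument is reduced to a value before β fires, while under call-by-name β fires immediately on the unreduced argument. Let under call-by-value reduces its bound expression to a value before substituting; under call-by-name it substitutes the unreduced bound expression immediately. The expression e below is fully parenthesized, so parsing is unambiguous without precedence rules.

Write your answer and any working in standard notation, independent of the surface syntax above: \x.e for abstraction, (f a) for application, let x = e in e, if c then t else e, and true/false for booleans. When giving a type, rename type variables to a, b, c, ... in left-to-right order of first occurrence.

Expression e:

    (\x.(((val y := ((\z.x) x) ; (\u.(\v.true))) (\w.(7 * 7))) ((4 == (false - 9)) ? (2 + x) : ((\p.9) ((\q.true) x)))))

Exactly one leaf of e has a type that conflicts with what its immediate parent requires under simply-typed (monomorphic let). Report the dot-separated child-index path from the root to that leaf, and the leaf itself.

Answer: 0.1.0.1.0 : false

Trace:
x : a
\z._ : b -> a
x : a
  unify b -> a ~ a -> c
  unify b ~ a
  unify a ~ c
_ _ : c
let y : c
\v._ : e -> Bool
\u._ : d -> e -> Bool
  unify Int ~ Int
  unify Int ~ Int
\w._ : f -> Int
  unify d -> e -> Bool ~ (f -> Int) -> g
  unify d ~ f -> Int
  unify e -> Bool ~ g
_ _ : e -> Bool
  unify Int ~ Int
  unify Bool ~ Int
  FAIL: mismatch Bool ~ Int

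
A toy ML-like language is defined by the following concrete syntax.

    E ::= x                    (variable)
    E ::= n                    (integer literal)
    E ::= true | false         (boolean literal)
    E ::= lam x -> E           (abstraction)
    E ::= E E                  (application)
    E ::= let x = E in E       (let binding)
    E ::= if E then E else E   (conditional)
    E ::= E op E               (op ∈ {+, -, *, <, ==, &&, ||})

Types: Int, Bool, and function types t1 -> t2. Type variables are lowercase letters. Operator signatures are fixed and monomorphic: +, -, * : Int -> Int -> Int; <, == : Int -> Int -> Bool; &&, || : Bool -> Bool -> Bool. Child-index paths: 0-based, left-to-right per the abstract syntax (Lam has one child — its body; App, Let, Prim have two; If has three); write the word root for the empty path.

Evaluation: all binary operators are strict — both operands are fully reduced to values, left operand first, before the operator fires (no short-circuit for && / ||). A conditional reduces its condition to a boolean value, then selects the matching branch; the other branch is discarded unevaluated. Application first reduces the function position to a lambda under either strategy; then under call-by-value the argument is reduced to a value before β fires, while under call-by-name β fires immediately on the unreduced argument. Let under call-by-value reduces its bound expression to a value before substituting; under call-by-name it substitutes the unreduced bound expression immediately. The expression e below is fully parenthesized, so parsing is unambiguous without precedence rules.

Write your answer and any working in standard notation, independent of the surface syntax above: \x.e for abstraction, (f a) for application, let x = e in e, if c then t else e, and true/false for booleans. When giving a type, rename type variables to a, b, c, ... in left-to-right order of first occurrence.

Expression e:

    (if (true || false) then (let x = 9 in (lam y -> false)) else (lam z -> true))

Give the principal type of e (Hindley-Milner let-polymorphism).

Answer: a -> Bool

Trace:
  unify Bool ~ Bool
  unify Bool ~ Bool
  unify Bool ~ Bool
let x : Int
\y._ : a -> Bool
\z._ : b -> Bool
  unify a -> Bool ~ b -> Bool
  unify a ~ b
  unify Bool ~ Bool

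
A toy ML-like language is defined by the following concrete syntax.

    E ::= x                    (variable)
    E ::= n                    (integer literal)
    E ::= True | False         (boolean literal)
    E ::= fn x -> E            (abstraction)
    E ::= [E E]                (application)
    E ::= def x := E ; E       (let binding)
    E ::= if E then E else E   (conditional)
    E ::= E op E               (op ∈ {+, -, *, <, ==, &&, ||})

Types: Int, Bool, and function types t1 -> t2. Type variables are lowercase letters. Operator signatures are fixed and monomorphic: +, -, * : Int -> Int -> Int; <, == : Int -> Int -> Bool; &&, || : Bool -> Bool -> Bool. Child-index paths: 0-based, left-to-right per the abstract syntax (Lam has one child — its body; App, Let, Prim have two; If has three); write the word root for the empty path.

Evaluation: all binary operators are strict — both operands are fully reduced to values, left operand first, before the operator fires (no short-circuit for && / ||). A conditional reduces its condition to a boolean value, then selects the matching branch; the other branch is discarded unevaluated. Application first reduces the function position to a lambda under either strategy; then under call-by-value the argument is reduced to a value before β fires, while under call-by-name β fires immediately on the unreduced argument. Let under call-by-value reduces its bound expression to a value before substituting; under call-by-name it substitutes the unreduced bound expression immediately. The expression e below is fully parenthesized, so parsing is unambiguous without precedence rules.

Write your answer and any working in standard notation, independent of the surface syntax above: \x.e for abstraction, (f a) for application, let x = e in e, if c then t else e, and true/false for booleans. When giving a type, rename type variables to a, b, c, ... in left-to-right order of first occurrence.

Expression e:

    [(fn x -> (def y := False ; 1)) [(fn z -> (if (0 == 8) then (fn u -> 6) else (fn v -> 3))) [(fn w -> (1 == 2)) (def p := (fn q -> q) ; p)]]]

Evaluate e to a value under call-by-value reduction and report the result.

Answer: 1

Trace:
step 0: ((\x.(let y = false in 1)) ((\z.(if (0 == 8) then (\u.6) else (\v.3))) ((\w.(1 == 2)) (let p = (\q.q) in p))))
step 1: [let@1.1.1] ((\x.(let y = false in 1)) ((\z.(if (0 == 8) then (\u.6) else (\v.3))) ((\w.(1 == 2)) (\q.q))))
step 2: [beta@1.1] ((\x.(let y = false in 1)) ((\z.(if (0 == 8) then (\u.6) else (\v.3))) (1 == 2)))
step 3: [delta@1.1] ((\x.(let y = false in 1)) ((\z.(if (0 == 8) then (\u.6) else (\v.3))) false))
step 4: [beta@1] ((\x.(let y = false in 1)) (if (0 == 8) then (\u.6) else (\v.3)))
step 5: [delta@1.0] ((\x.(let y = false in 1)) (if false then (\u.6) else (\v.3)))
step 6: [if@1] ((\x.(let y = false in 1)) (\v.3))
step 7: [beta@root] (let y = false in 1)
step 8: [let@root] 1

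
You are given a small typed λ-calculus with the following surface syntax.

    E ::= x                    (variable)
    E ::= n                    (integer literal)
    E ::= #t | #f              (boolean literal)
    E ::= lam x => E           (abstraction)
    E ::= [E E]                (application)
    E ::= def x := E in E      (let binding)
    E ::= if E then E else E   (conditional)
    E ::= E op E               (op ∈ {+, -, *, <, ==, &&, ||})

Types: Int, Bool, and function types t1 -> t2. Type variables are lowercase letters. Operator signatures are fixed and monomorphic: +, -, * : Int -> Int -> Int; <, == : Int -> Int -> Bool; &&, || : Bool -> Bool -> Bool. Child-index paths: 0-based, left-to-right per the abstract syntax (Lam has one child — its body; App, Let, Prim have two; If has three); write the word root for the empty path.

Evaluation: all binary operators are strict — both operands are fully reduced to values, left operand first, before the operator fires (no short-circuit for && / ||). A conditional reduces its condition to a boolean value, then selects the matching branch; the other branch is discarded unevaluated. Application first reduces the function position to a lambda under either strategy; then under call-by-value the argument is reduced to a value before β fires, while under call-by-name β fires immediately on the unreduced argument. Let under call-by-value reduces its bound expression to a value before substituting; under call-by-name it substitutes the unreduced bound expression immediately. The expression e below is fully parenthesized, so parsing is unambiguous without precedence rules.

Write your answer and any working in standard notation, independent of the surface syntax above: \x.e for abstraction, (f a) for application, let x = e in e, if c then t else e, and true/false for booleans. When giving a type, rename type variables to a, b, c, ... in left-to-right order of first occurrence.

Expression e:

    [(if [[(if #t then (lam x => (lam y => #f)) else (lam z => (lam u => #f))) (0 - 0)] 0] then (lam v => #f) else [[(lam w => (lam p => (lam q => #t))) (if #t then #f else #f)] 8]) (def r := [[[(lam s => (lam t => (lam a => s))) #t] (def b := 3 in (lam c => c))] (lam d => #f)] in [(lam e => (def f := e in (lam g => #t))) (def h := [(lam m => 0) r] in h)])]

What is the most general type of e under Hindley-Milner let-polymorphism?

Trace:
  unify Bool ~ Bool
\y._ : b -> Bool
\x._ : a -> b -> Bool
\u._ : d -> Bool
\z._ : c -> d -> Bool
  unify a -> b -> Bool ~ c -> d -> Bool
  unify a ~ c
  unify b -> Bool ~ d -> Bool
  unify b ~ d
  unify Bool ~ Bool
  unify Int ~ Int
  unify Int ~ Int
  unify c -> d -> Bool ~ Int -> e
  unify c ~ Int
  unify d -> Bool ~ e
_ _ : d -> Bool
  unify d -> Bool ~ Int -> f
  unify d ~ Int
  unify Bool ~ f
_ _ : Bool
  unify Bool ~ Bool
\v._ : g -> Bool
\q._ : j -> Bool
\p._ : i -> j -> Bool
\w._ : h -> i -> j -> Bool
  unify Bool ~ Bool
  unify Bool ~ Bool
  unify h -> i -> j -> Bool ~ Bool -> k
  unify h ~ Bool
  unify i -> j -> Bool ~ k
_ _ : i -> j -> Bool
  unify i -> j -> Bool ~ Int -> l
  unify i ~ Int
  unify j -> Bool ~ l
_ _ : j -> Bool
  unify g -> Bool ~ j -> Bool
  unify g ~ j
  unify Bool ~ Bool
s : m
\a._ : o -> m
\t._ : n -> o -> m
\s._ : m -> n -> o -> m
  unify m -> n -> o -> m ~ Bool -> p
  unify m ~ Bool
  unify n -> o -> Bool ~ p
_ _ : n -> o -> Bool
let b : Int
c : q
\c._ : q -> q
  unify n -> o -> Bool ~ (q -> q) -> r
  unify n ~ q -> q
  unify o -> Bool ~ r
_ _ : o -> Bool
\d._ : s -> Bool
  unify o -> Bool ~ (s -> Bool) -> t
  unify o ~ s -> Bool
  unify Bool ~ t
_ _ : Bool
let r : Bool
e : u
let f : u
\g._ : v -> Bool
\e._ : u -> v -> Bool
\m._ : w -> Int
r : Bool
  unify w -> Int ~ Bool -> x
  unify w ~ Bool
  unify Int ~ x
_ _ : Int
let h : Int
h : Int
  unify u -> v -> Bool ~ Int -> y
  unify u ~ Int
  unify v -> Bool ~ y
_ _ : v -> Bool
  unify j -> Bool ~ (v -> Bool) -> z
  unify j ~ v -> Bool
  unify Bool ~ z
_ _ : Bool

Answer: Bool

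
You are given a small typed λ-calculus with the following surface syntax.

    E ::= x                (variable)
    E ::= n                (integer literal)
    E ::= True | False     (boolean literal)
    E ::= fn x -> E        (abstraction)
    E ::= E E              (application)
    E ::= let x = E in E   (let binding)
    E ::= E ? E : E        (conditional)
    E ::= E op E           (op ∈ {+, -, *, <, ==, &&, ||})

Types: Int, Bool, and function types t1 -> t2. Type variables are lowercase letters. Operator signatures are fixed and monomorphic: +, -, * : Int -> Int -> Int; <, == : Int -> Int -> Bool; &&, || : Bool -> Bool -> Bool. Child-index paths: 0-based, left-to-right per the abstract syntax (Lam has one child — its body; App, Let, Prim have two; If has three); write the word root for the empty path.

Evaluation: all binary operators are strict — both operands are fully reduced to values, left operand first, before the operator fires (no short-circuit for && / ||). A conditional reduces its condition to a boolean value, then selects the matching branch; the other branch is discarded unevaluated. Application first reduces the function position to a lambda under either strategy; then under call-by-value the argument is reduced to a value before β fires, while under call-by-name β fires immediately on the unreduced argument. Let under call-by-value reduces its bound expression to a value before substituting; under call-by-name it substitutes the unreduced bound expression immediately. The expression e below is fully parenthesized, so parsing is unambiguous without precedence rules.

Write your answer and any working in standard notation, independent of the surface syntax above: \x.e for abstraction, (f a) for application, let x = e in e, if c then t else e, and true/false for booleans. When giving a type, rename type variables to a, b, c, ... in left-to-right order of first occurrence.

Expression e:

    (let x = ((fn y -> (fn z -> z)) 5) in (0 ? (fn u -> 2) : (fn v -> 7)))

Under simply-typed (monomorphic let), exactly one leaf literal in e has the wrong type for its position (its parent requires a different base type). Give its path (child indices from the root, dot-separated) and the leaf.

Answer: 1.0 : 0

Working:
z : b
\z._ : b -> b
\y._ : a -> b -> b
  unify a -> b -> b ~ Int -> c
  unify a ~ Int
  unify b -> b ~ c
_ _ : b -> b
let x : b -> b
  unify Int ~ Bool
  FAIL: mismatch Int ~ Bool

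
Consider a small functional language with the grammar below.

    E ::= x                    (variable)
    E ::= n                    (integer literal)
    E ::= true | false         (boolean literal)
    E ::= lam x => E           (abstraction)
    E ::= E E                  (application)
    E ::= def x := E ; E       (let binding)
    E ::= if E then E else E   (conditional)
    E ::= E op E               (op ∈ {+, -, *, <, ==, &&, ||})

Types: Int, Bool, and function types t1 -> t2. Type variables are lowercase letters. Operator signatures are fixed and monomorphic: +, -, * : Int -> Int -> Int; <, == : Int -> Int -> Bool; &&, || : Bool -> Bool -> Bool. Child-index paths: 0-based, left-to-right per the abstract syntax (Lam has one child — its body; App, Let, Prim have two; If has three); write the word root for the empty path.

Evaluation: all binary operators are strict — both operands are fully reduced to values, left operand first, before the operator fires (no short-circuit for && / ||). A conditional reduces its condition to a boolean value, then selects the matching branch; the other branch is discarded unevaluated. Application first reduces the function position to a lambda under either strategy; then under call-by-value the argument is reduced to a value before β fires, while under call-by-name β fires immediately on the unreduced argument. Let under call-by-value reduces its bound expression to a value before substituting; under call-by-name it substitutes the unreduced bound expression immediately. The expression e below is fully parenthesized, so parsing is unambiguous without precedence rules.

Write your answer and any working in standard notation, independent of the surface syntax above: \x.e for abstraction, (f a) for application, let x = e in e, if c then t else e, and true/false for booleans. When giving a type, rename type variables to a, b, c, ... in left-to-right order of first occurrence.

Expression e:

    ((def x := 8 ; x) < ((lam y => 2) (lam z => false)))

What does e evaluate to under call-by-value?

Answer: false

Derivation:
step 0: ((let x = 8 in x) < ((\y.2) (\z.false)))
step 1: [let@0] (8 < ((\y.2) (\z.false)))
step 2: [beta@1] (8 < 2)
step 3: [delta@root] false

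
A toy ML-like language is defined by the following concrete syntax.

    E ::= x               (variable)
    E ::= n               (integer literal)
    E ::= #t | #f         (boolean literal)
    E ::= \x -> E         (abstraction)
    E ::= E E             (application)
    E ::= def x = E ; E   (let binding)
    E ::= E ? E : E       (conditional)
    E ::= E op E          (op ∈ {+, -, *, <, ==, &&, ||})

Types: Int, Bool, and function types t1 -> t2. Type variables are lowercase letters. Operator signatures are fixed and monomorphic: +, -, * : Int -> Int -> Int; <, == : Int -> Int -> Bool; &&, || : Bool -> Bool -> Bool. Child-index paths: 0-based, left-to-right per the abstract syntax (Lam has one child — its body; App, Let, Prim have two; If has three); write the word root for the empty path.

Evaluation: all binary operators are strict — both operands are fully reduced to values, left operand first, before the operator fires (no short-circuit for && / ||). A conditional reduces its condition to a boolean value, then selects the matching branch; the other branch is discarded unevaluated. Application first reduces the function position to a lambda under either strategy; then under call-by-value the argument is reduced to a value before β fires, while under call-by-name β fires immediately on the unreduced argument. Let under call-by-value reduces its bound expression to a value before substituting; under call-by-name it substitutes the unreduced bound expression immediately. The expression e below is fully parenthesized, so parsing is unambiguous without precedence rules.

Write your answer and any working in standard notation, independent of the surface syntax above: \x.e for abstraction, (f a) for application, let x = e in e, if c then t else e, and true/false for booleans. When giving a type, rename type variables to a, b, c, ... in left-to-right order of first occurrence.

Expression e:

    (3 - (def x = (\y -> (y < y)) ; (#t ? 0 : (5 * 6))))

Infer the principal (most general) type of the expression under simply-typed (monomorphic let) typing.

Answer: Int

Working:
  unify Int ~ Int
y : a
  unify a ~ Int
y : Int
  unify Int ~ Int
\y._ : Int -> Bool
let x : Int -> Bool
  unify Bool ~ Bool
  unify Int ~ Int
  unify Int ~ Int
  unify Int ~ Int
  unify Int ~ Int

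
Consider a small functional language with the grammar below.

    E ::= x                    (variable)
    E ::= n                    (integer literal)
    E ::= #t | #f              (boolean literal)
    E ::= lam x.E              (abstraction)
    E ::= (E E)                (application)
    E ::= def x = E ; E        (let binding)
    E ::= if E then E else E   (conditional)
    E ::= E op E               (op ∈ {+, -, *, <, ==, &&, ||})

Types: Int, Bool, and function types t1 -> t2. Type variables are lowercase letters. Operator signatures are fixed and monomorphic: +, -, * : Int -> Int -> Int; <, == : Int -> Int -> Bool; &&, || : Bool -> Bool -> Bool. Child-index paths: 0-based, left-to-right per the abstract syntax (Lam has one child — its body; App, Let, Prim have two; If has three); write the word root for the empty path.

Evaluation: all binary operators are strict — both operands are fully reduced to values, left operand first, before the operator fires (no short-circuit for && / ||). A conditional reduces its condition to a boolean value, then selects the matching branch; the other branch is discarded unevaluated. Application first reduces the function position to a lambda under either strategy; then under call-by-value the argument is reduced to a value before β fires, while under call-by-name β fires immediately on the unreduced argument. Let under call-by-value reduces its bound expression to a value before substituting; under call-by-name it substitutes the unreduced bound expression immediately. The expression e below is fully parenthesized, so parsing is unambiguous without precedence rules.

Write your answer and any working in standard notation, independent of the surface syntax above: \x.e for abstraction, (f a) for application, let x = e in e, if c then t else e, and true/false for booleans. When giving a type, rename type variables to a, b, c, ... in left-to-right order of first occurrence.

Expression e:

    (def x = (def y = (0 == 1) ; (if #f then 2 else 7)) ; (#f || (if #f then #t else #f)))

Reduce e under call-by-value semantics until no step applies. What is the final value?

Derivation:
step 0: (let x = (let y = (0 == 1) in (if false then 2 else 7)) in (false || (if false then true else false)))
step 1: [delta@0.0] (let x = (let y = false in (if false then 2 else 7)) in (false || (if false then true else false)))
step 2: [let@0] (let x = (if false then 2 else 7) in (false || (if false then true else false)))
step 3: [if@0] (let x = 7 in (false || (if false then true else false)))
step 4: [let@root] (false || (if false then true else false))
step 5: [if@1] (false || false)
step 6: [delta@root] false

Answer: false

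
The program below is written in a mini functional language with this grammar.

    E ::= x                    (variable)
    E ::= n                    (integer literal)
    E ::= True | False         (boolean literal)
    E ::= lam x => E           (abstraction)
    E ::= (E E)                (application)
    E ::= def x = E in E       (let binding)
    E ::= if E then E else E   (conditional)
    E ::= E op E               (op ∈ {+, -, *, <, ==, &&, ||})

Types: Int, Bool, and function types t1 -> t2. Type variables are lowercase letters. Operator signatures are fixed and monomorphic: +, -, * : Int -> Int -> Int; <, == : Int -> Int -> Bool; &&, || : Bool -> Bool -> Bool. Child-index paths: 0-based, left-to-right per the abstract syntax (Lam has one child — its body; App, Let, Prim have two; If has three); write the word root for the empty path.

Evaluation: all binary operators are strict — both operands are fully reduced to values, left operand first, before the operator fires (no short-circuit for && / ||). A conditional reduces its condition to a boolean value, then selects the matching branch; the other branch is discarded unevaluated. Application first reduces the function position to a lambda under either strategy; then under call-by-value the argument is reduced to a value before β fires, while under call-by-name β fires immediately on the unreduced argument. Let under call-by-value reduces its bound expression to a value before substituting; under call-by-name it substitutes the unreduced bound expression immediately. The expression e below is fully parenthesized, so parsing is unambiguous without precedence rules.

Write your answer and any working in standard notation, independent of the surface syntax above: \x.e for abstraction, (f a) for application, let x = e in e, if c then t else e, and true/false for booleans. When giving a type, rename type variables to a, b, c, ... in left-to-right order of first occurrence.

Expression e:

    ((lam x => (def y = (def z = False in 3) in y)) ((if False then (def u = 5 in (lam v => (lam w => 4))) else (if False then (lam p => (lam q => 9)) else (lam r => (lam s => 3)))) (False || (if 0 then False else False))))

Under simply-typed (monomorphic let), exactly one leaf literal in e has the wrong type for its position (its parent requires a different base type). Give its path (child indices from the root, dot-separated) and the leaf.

Derivation:
let z : Bool
let y : Int
y : Int
\x._ : a -> Int
  unify Bool ~ Bool
let u : Int
\w._ : c -> Int
\v._ : b -> c -> Int
  unify Bool ~ Bool
\q._ : e -> Int
\p._ : d -> e -> Int
\s._ : g -> Int
\r._ : f -> g -> Int
  unify d -> e -> Int ~ f -> g -> Int
  unify d ~ f
  unify e -> Int ~ g -> Int
  unify e ~ g
  unify Int ~ Int
  unify b -> c -> Int ~ f -> g -> Int
  unify b ~ f
  unify c -> Int ~ g -> Int
  unify c ~ g
  unify Int ~ Int
  unify Bool ~ Bool
  unify Int ~ Bool
  FAIL: mismatch Int ~ Bool

Answer: 1.1.1.0 : 0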